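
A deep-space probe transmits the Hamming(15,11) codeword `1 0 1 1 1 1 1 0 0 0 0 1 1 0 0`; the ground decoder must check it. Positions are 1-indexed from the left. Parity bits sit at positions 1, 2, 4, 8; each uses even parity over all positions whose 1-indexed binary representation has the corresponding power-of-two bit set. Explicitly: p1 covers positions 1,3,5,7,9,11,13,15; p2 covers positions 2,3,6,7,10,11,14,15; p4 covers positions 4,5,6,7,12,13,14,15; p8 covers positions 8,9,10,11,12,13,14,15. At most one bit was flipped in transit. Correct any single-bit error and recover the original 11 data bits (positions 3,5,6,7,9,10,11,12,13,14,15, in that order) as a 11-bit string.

01110001100

s1: b1⊕b3⊕b5⊕b7⊕b9⊕b11⊕b13⊕b15 = 1⊕1⊕1⊕1⊕0⊕0⊕1⊕0 = 1
s2: b2⊕b3⊕b6⊕b7⊕b10⊕b11⊕b14⊕b15 = 0⊕1⊕1⊕1⊕0⊕0⊕0⊕0 = 1
s4: b4⊕b5⊕b6⊕b7⊕b12⊕b13⊕b14⊕b15 = 1⊕1⊕1⊕1⊕1⊕1⊕0⊕0 = 0
s8: b8⊕b9⊕b10⊕b11⊕b12⊕b13⊕b14⊕b15 = 0⊕0⊕0⊕0⊕1⊕1⊕0⊕0 = 0
Syndrome (s8...s1) = 0011 → position 3.
Flip bit 3: corrected codeword = 100111100001100
Data bits at positions 3,5,6,7,9,10,11,12,13,14,15: 01110001100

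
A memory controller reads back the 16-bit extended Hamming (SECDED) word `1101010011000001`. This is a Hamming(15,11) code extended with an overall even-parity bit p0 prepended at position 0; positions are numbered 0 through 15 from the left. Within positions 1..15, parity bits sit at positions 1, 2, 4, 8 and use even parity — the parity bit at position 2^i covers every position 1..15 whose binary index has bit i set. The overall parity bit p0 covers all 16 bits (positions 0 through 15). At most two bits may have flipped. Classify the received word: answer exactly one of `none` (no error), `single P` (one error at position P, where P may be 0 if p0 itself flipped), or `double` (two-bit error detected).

s1: b1⊕b3⊕b5⊕b7⊕b9⊕b11⊕b13⊕b15 = 1⊕1⊕1⊕0⊕1⊕0⊕0⊕1 = 1
s2: b2⊕b3⊕b6⊕b7⊕b10⊕b11⊕b14⊕b15 = 0⊕1⊕0⊕0⊕0⊕0⊕0⊕1 = 0
s4: b4⊕b5⊕b6⊕b7⊕b12⊕b13⊕b14⊕b15 = 0⊕1⊕0⊕0⊕0⊕0⊕0⊕1 = 0
s8: b8⊕b9⊕b10⊕b11⊕b12⊕b13⊕b14⊕b15 = 1⊕1⊕0⊕0⊕0⊕0⊕0⊕1 = 1
Syndrome (s8...s1) = 1001 → position 9.
Overall parity (XOR of all 16 bits, including p0): 1⊕1⊕0⊕1⊕0⊕1⊕0⊕0⊕1⊕1⊕0⊕0⊕0⊕0⊕0⊕1 = 1
Overall=1, syndrome position=9 → single-bit error at position 9.

single 9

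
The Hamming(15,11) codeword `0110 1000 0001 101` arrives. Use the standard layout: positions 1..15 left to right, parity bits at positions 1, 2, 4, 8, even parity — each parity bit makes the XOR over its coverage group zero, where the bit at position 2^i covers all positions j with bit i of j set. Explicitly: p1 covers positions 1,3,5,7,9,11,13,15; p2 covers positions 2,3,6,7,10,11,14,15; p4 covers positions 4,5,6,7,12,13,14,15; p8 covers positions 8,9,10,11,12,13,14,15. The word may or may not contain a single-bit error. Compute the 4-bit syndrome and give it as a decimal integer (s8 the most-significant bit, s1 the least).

10

s1: b1⊕b3⊕b5⊕b7⊕b9⊕b11⊕b13⊕b15 = 0⊕1⊕1⊕0⊕0⊕0⊕1⊕1 = 0
s2: b2⊕b3⊕b6⊕b7⊕b10⊕b11⊕b14⊕b15 = 1⊕1⊕0⊕0⊕0⊕0⊕0⊕1 = 1
s4: b4⊕b5⊕b6⊕b7⊕b12⊕b13⊕b14⊕b15 = 0⊕1⊕0⊕0⊕1⊕1⊕0⊕1 = 0
s8: b8⊕b9⊕b10⊕b11⊕b12⊕b13⊕b14⊕b15 = 0⊕0⊕0⊕0⊕1⊕1⊕0⊕1 = 1
Syndrome (s8...s1) = 1010 → position 10.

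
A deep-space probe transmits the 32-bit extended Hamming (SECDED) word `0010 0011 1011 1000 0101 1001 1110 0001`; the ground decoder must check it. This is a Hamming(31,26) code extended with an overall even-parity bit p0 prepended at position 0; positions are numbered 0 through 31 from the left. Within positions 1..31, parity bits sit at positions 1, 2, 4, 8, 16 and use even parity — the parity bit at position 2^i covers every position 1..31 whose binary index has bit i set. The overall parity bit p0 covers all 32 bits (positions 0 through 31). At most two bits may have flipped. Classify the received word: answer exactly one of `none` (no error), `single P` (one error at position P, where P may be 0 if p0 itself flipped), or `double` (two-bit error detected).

s1: b1⊕b3⊕b5⊕b7⊕b9⊕b11⊕b13⊕b15⊕b17⊕b19⊕b21⊕b23⊕b25⊕b27⊕b29⊕b31 = 0⊕0⊕0⊕1⊕0⊕1⊕0⊕0⊕1⊕1⊕0⊕1⊕1⊕0⊕0⊕1 = 1
s2: b2⊕b3⊕b6⊕b7⊕b10⊕b11⊕b14⊕b15⊕b18⊕b19⊕b22⊕b23⊕b26⊕b27⊕b30⊕b31 = 1⊕0⊕1⊕1⊕1⊕1⊕0⊕0⊕0⊕1⊕0⊕1⊕1⊕0⊕0⊕1 = 1
s4: b4⊕b5⊕b6⊕b7⊕b12⊕b13⊕b14⊕b15⊕b20⊕b21⊕b22⊕b23⊕b28⊕b29⊕b30⊕b31 = 0⊕0⊕1⊕1⊕1⊕0⊕0⊕0⊕1⊕0⊕0⊕1⊕0⊕0⊕0⊕1 = 0
s8: b8⊕b9⊕b10⊕b11⊕b12⊕b13⊕b14⊕b15⊕b24⊕b25⊕b26⊕b27⊕b28⊕b29⊕b30⊕b31 = 1⊕0⊕1⊕1⊕1⊕0⊕0⊕0⊕1⊕1⊕1⊕0⊕0⊕0⊕0⊕1 = 0
s16: b16⊕b17⊕b18⊕b19⊕b20⊕b21⊕b22⊕b23⊕b24⊕b25⊕b26⊕b27⊕b28⊕b29⊕b30⊕b31 = 0⊕1⊕0⊕1⊕1⊕0⊕0⊕1⊕1⊕1⊕1⊕0⊕0⊕0⊕0⊕1 = 0
Syndrome (s16...s1) = 00011 → position 3.
Overall parity (XOR of all 32 bits, including p0): 0⊕0⊕1⊕0⊕0⊕0⊕1⊕1⊕1⊕0⊕1⊕1⊕1⊕0⊕0⊕0⊕0⊕1⊕0⊕1⊕1⊕0⊕0⊕1⊕1⊕1⊕1⊕0⊕0⊕0⊕0⊕1 = 1
Overall=1, syndrome position=3 → single-bit error at position 3.

single 3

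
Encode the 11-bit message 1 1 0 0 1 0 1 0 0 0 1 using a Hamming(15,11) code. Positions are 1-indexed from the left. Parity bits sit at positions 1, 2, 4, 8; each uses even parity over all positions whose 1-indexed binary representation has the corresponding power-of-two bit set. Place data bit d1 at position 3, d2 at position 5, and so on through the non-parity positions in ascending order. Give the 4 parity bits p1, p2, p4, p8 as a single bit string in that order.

Place data bits at non-power-of-two positions: b3=1, b5=1, b6=0, b7=0, b9=1, b10=0, b11=1, b12=0, b13=0, b14=0, b15=1.
p1 = XOR of data positions {3,5,7,9,11,13,15} = 1⊕1⊕0⊕1⊕1⊕0⊕1 = 1
p2 = XOR of data positions {3,6,7,10,11,14,15} = 1⊕0⊕0⊕0⊕1⊕0⊕1 = 1
p4 = XOR of data positions {5,6,7,12,13,14,15} = 1⊕0⊕0⊕0⊕0⊕0⊕1 = 0
p8 = XOR of data positions {9,10,11,12,13,14,15} = 1⊕0⊕1⊕0⊕0⊕0⊕1 = 1
Parity bits p1,p2,p4,p8 = 1101

1101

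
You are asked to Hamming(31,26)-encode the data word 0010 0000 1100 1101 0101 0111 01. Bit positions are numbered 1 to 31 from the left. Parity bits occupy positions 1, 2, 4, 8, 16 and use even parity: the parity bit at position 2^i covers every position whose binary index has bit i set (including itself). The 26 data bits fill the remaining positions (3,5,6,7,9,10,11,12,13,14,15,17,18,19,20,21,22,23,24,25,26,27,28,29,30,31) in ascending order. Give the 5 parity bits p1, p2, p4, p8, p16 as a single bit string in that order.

01011

Place data bits at non-power-of-two positions: b3=0, b5=0, b6=1, b7=0, b9=0, b10=0, b11=0, b12=0, b13=1, b14=1, b15=0, b17=0, b18=1, b19=1, b20=0, b21=1, b22=0, b23=1, b24=0, b25=1, b26=0, b27=1, b28=1, b29=1, b30=0, b31=1.
p1 = XOR of data positions {3,5,7,9,11,13,15,17,19,21,23,25,27,29,31} = 0⊕0⊕0⊕0⊕0⊕1⊕0⊕0⊕1⊕1⊕1⊕1⊕1⊕1⊕1 = 0
p2 = XOR of data positions {3,6,7,10,11,14,15,18,19,22,23,26,27,30,31} = 0⊕1⊕0⊕0⊕0⊕1⊕0⊕1⊕1⊕0⊕1⊕0⊕1⊕0⊕1 = 1
p4 = XOR of data positions {5,6,7,12,13,14,15,20,21,22,23,28,29,30,31} = 0⊕1⊕0⊕0⊕1⊕1⊕0⊕0⊕1⊕0⊕1⊕1⊕1⊕0⊕1 = 0
p8 = XOR of data positions {9,10,11,12,13,14,15,24,25,26,27,28,29,30,31} = 0⊕0⊕0⊕0⊕1⊕1⊕0⊕0⊕1⊕0⊕1⊕1⊕1⊕0⊕1 = 1
p16 = XOR of data positions {17,18,19,20,21,22,23,24,25,26,27,28,29,30,31} = 0⊕1⊕1⊕0⊕1⊕0⊕1⊕0⊕1⊕0⊕1⊕1⊕1⊕0⊕1 = 1
Parity bits p1,p2,p4,p8,p16 = 01011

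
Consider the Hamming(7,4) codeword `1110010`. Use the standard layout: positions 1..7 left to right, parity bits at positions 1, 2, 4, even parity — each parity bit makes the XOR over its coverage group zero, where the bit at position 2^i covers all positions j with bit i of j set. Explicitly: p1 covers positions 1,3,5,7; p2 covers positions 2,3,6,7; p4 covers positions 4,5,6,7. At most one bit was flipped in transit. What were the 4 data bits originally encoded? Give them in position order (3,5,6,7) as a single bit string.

1000

s1: b1⊕b3⊕b5⊕b7 = 1⊕1⊕0⊕0 = 0
s2: b2⊕b3⊕b6⊕b7 = 1⊕1⊕1⊕0 = 1
s4: b4⊕b5⊕b6⊕b7 = 0⊕0⊕1⊕0 = 1
Syndrome (s4...s1) = 110 → position 6.
Flip bit 6: corrected codeword = 1110000
Data bits at positions 3,5,6,7: 1000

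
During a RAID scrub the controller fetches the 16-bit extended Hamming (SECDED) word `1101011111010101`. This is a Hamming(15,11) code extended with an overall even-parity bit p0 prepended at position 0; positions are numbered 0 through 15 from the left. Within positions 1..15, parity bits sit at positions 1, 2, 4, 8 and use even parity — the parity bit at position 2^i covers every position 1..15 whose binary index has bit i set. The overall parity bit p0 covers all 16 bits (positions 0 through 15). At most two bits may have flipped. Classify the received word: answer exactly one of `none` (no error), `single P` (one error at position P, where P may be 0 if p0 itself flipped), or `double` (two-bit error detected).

single 14

s1: b1⊕b3⊕b5⊕b7⊕b9⊕b11⊕b13⊕b15 = 1⊕1⊕1⊕1⊕1⊕1⊕1⊕1 = 0
s2: b2⊕b3⊕b6⊕b7⊕b10⊕b11⊕b14⊕b15 = 0⊕1⊕1⊕1⊕0⊕1⊕0⊕1 = 1
s4: b4⊕b5⊕b6⊕b7⊕b12⊕b13⊕b14⊕b15 = 0⊕1⊕1⊕1⊕0⊕1⊕0⊕1 = 1
s8: b8⊕b9⊕b10⊕b11⊕b12⊕b13⊕b14⊕b15 = 1⊕1⊕0⊕1⊕0⊕1⊕0⊕1 = 1
Syndrome (s8...s1) = 1110 → position 14.
Overall parity (XOR of all 16 bits, including p0): 1⊕1⊕0⊕1⊕0⊕1⊕1⊕1⊕1⊕1⊕0⊕1⊕0⊕1⊕0⊕1 = 1
Overall=1, syndrome position=14 → single-bit error at position 14.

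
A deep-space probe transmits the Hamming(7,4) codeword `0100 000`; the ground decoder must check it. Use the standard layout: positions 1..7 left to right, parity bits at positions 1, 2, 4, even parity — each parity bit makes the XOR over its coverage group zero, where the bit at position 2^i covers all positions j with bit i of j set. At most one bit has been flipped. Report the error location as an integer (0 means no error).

2

s1: b1⊕b3⊕b5⊕b7 = 0⊕0⊕0⊕0 = 0
s2: b2⊕b3⊕b6⊕b7 = 1⊕0⊕0⊕0 = 1
s4: b4⊕b5⊕b6⊕b7 = 0⊕0⊕0⊕0 = 0
Syndrome (s4...s1) = 010 → position 2.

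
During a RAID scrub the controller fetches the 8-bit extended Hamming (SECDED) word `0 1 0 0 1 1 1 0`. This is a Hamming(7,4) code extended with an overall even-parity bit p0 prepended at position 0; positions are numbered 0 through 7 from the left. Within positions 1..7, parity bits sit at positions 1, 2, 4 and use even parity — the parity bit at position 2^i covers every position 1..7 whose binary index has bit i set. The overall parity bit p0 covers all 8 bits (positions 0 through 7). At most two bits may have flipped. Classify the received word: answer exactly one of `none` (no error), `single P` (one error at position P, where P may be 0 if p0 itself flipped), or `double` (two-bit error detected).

double

s1: b1⊕b3⊕b5⊕b7 = 1⊕0⊕1⊕0 = 0
s2: b2⊕b3⊕b6⊕b7 = 0⊕0⊕1⊕0 = 1
s4: b4⊕b5⊕b6⊕b7 = 1⊕1⊕1⊕0 = 1
Syndrome (s4...s1) = 110 → position 6.
Overall parity (XOR of all 8 bits, including p0): 0⊕1⊕0⊕0⊕1⊕1⊕1⊕0 = 0
Overall=0, syndrome position=6 → double-bit error detected (uncorrectable).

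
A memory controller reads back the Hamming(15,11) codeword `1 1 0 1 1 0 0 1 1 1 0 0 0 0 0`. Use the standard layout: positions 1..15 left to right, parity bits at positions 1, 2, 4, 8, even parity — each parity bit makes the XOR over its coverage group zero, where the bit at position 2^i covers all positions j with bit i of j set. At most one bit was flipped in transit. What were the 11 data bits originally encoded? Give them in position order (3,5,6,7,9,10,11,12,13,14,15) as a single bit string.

s1: b1⊕b3⊕b5⊕b7⊕b9⊕b11⊕b13⊕b15 = 1⊕0⊕1⊕0⊕1⊕0⊕0⊕0 = 1
s2: b2⊕b3⊕b6⊕b7⊕b10⊕b11⊕b14⊕b15 = 1⊕0⊕0⊕0⊕1⊕0⊕0⊕0 = 0
s4: b4⊕b5⊕b6⊕b7⊕b12⊕b13⊕b14⊕b15 = 1⊕1⊕0⊕0⊕0⊕0⊕0⊕0 = 0
s8: b8⊕b9⊕b10⊕b11⊕b12⊕b13⊕b14⊕b15 = 1⊕1⊕1⊕0⊕0⊕0⊕0⊕0 = 1
Syndrome (s8...s1) = 1001 → position 9.
Flip bit 9: corrected codeword = 110110010100000
Data bits at positions 3,5,6,7,9,10,11,12,13,14,15: 01000100000

01000100000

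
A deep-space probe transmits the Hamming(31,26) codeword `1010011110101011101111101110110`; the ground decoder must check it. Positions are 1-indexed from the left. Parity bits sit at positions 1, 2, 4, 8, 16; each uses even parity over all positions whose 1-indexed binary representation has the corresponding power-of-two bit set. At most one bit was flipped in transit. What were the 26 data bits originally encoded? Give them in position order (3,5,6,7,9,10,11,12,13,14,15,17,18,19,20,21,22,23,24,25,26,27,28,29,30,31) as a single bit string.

10111010101101111101110110

s1: b1⊕b3⊕b5⊕b7⊕b9⊕b11⊕b13⊕b15⊕b17⊕b19⊕b21⊕b23⊕b25⊕b27⊕b29⊕b31 = 1⊕1⊕0⊕1⊕1⊕1⊕1⊕1⊕1⊕1⊕1⊕1⊕1⊕1⊕1⊕0 = 0
s2: b2⊕b3⊕b6⊕b7⊕b10⊕b11⊕b14⊕b15⊕b18⊕b19⊕b22⊕b23⊕b26⊕b27⊕b30⊕b31 = 0⊕1⊕1⊕1⊕0⊕1⊕0⊕1⊕0⊕1⊕1⊕1⊕1⊕1⊕1⊕0 = 1
s4: b4⊕b5⊕b6⊕b7⊕b12⊕b13⊕b14⊕b15⊕b20⊕b21⊕b22⊕b23⊕b28⊕b29⊕b30⊕b31 = 0⊕0⊕1⊕1⊕0⊕1⊕0⊕1⊕1⊕1⊕1⊕1⊕0⊕1⊕1⊕0 = 0
s8: b8⊕b9⊕b10⊕b11⊕b12⊕b13⊕b14⊕b15⊕b24⊕b25⊕b26⊕b27⊕b28⊕b29⊕b30⊕b31 = 1⊕1⊕0⊕1⊕0⊕1⊕0⊕1⊕0⊕1⊕1⊕1⊕0⊕1⊕1⊕0 = 0
s16: b16⊕b17⊕b18⊕b19⊕b20⊕b21⊕b22⊕b23⊕b24⊕b25⊕b26⊕b27⊕b28⊕b29⊕b30⊕b31 = 1⊕1⊕0⊕1⊕1⊕1⊕1⊕1⊕0⊕1⊕1⊕1⊕0⊕1⊕1⊕0 = 0
Syndrome (s16...s1) = 00010 → position 2.
Flip bit 2: corrected codeword = 1110011110101011101111101110110
Data bits at positions 3,5,6,7,9,10,11,12,13,14,15,17,18,19,20,21,22,23,24,25,26,27,28,29,30,31: 10111010101101111101110110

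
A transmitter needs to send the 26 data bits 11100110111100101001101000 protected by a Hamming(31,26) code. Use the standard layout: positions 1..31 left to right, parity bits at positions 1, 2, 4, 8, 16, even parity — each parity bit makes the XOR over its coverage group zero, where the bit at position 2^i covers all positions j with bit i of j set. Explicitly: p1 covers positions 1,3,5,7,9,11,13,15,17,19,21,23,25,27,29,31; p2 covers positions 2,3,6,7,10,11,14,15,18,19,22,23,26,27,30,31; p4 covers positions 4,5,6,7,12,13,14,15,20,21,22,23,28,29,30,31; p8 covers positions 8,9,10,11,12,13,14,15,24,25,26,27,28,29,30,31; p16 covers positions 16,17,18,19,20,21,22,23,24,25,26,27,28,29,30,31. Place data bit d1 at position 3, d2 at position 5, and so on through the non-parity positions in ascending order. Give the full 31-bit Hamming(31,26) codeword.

1010110001101110100101001101000

Place data bits at non-power-of-two positions: b3=1, b5=1, b6=1, b7=0, b9=0, b10=1, b11=1, b12=0, b13=1, b14=1, b15=1, b17=1, b18=0, b19=0, b20=1, b21=0, b22=1, b23=0, b24=0, b25=1, b26=1, b27=0, b28=1, b29=0, b30=0, b31=0.
p1 = XOR of data positions {3,5,7,9,11,13,15,17,19,21,23,25,27,29,31} = 1⊕1⊕0⊕0⊕1⊕1⊕1⊕1⊕0⊕0⊕0⊕1⊕0⊕0⊕0 = 1
p2 = XOR of data positions {3,6,7,10,11,14,15,18,19,22,23,26,27,30,31} = 1⊕1⊕0⊕1⊕1⊕1⊕1⊕0⊕0⊕1⊕0⊕1⊕0⊕0⊕0 = 0
p4 = XOR of data positions {5,6,7,12,13,14,15,20,21,22,23,28,29,30,31} = 1⊕1⊕0⊕0⊕1⊕1⊕1⊕1⊕0⊕1⊕0⊕1⊕0⊕0⊕0 = 0
p8 = XOR of data positions {9,10,11,12,13,14,15,24,25,26,27,28,29,30,31} = 0⊕1⊕1⊕0⊕1⊕1⊕1⊕0⊕1⊕1⊕0⊕1⊕0⊕0⊕0 = 0
p16 = XOR of data positions {17,18,19,20,21,22,23,24,25,26,27,28,29,30,31} = 1⊕0⊕0⊕1⊕0⊕1⊕0⊕0⊕1⊕1⊕0⊕1⊕0⊕0⊕0 = 0
Codeword b1..b31 = 1010110001101110100101001101000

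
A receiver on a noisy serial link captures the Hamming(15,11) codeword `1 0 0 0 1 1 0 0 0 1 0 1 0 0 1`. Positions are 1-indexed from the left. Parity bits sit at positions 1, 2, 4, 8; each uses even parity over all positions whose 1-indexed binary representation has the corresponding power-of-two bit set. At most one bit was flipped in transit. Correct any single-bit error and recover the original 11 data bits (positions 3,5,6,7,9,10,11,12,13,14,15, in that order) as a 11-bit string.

01100111001

s1: b1⊕b3⊕b5⊕b7⊕b9⊕b11⊕b13⊕b15 = 1⊕0⊕1⊕0⊕0⊕0⊕0⊕1 = 1
s2: b2⊕b3⊕b6⊕b7⊕b10⊕b11⊕b14⊕b15 = 0⊕0⊕1⊕0⊕1⊕0⊕0⊕1 = 1
s4: b4⊕b5⊕b6⊕b7⊕b12⊕b13⊕b14⊕b15 = 0⊕1⊕1⊕0⊕1⊕0⊕0⊕1 = 0
s8: b8⊕b9⊕b10⊕b11⊕b12⊕b13⊕b14⊕b15 = 0⊕0⊕1⊕0⊕1⊕0⊕0⊕1 = 1
Syndrome (s8...s1) = 1011 → position 11.
Flip bit 11: corrected codeword = 100011000111001
Data bits at positions 3,5,6,7,9,10,11,12,13,14,15: 01100111001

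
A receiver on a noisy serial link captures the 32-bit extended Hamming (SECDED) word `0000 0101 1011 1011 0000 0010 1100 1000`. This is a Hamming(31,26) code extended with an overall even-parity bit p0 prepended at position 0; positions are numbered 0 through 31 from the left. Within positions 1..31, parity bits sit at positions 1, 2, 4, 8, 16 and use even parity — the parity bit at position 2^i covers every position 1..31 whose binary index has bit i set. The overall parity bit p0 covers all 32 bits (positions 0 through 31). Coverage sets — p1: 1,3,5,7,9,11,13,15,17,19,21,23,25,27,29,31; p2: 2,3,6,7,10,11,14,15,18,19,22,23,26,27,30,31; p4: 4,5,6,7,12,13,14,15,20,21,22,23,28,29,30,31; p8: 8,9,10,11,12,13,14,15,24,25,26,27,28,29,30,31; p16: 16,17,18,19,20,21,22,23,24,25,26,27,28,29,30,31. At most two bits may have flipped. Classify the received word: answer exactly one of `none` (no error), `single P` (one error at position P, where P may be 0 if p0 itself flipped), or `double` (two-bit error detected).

double

s1: b1⊕b3⊕b5⊕b7⊕b9⊕b11⊕b13⊕b15⊕b17⊕b19⊕b21⊕b23⊕b25⊕b27⊕b29⊕b31 = 0⊕0⊕1⊕1⊕0⊕1⊕0⊕1⊕0⊕0⊕0⊕0⊕1⊕0⊕0⊕0 = 1
s2: b2⊕b3⊕b6⊕b7⊕b10⊕b11⊕b14⊕b15⊕b18⊕b19⊕b22⊕b23⊕b26⊕b27⊕b30⊕b31 = 0⊕0⊕0⊕1⊕1⊕1⊕1⊕1⊕0⊕0⊕1⊕0⊕0⊕0⊕0⊕0 = 0
s4: b4⊕b5⊕b6⊕b7⊕b12⊕b13⊕b14⊕b15⊕b20⊕b21⊕b22⊕b23⊕b28⊕b29⊕b30⊕b31 = 0⊕1⊕0⊕1⊕1⊕0⊕1⊕1⊕0⊕0⊕1⊕0⊕1⊕0⊕0⊕0 = 1
s8: b8⊕b9⊕b10⊕b11⊕b12⊕b13⊕b14⊕b15⊕b24⊕b25⊕b26⊕b27⊕b28⊕b29⊕b30⊕b31 = 1⊕0⊕1⊕1⊕1⊕0⊕1⊕1⊕1⊕1⊕0⊕0⊕1⊕0⊕0⊕0 = 1
s16: b16⊕b17⊕b18⊕b19⊕b20⊕b21⊕b22⊕b23⊕b24⊕b25⊕b26⊕b27⊕b28⊕b29⊕b30⊕b31 = 0⊕0⊕0⊕0⊕0⊕0⊕1⊕0⊕1⊕1⊕0⊕0⊕1⊕0⊕0⊕0 = 0
Syndrome (s16...s1) = 01101 → position 13.
Overall parity (XOR of all 32 bits, including p0): 0⊕0⊕0⊕0⊕0⊕1⊕0⊕1⊕1⊕0⊕1⊕1⊕1⊕0⊕1⊕1⊕0⊕0⊕0⊕0⊕0⊕0⊕1⊕0⊕1⊕1⊕0⊕0⊕1⊕0⊕0⊕0 = 0
Overall=0, syndrome position=13 → double-bit error detected (uncorrectable).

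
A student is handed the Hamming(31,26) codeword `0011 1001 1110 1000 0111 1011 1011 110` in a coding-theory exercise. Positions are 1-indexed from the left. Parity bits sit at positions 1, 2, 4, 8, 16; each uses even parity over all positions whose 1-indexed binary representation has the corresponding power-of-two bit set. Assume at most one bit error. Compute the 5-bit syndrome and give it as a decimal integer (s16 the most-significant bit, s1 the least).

29

s1: b1⊕b3⊕b5⊕b7⊕b9⊕b11⊕b13⊕b15⊕b17⊕b19⊕b21⊕b23⊕b25⊕b27⊕b29⊕b31 = 0⊕1⊕1⊕0⊕1⊕1⊕1⊕0⊕0⊕1⊕1⊕1⊕1⊕1⊕1⊕0 = 1
s2: b2⊕b3⊕b6⊕b7⊕b10⊕b11⊕b14⊕b15⊕b18⊕b19⊕b22⊕b23⊕b26⊕b27⊕b30⊕b31 = 0⊕1⊕0⊕0⊕1⊕1⊕0⊕0⊕1⊕1⊕0⊕1⊕0⊕1⊕1⊕0 = 0
s4: b4⊕b5⊕b6⊕b7⊕b12⊕b13⊕b14⊕b15⊕b20⊕b21⊕b22⊕b23⊕b28⊕b29⊕b30⊕b31 = 1⊕1⊕0⊕0⊕0⊕1⊕0⊕0⊕1⊕1⊕0⊕1⊕1⊕1⊕1⊕0 = 1
s8: b8⊕b9⊕b10⊕b11⊕b12⊕b13⊕b14⊕b15⊕b24⊕b25⊕b26⊕b27⊕b28⊕b29⊕b30⊕b31 = 1⊕1⊕1⊕1⊕0⊕1⊕0⊕0⊕1⊕1⊕0⊕1⊕1⊕1⊕1⊕0 = 1
s16: b16⊕b17⊕b18⊕b19⊕b20⊕b21⊕b22⊕b23⊕b24⊕b25⊕b26⊕b27⊕b28⊕b29⊕b30⊕b31 = 0⊕0⊕1⊕1⊕1⊕1⊕0⊕1⊕1⊕1⊕0⊕1⊕1⊕1⊕1⊕0 = 1
Syndrome (s16...s1) = 11101 → position 29.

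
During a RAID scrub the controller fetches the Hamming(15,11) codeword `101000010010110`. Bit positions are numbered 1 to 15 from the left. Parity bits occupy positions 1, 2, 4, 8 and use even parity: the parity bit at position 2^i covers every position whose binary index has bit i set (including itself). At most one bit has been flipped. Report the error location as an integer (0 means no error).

s1: b1⊕b3⊕b5⊕b7⊕b9⊕b11⊕b13⊕b15 = 1⊕1⊕0⊕0⊕0⊕1⊕1⊕0 = 0
s2: b2⊕b3⊕b6⊕b7⊕b10⊕b11⊕b14⊕b15 = 0⊕1⊕0⊕0⊕0⊕1⊕1⊕0 = 1
s4: b4⊕b5⊕b6⊕b7⊕b12⊕b13⊕b14⊕b15 = 0⊕0⊕0⊕0⊕0⊕1⊕1⊕0 = 0
s8: b8⊕b9⊕b10⊕b11⊕b12⊕b13⊕b14⊕b15 = 1⊕0⊕0⊕1⊕0⊕1⊕1⊕0 = 0
Syndrome (s8...s1) = 0010 → position 2.

2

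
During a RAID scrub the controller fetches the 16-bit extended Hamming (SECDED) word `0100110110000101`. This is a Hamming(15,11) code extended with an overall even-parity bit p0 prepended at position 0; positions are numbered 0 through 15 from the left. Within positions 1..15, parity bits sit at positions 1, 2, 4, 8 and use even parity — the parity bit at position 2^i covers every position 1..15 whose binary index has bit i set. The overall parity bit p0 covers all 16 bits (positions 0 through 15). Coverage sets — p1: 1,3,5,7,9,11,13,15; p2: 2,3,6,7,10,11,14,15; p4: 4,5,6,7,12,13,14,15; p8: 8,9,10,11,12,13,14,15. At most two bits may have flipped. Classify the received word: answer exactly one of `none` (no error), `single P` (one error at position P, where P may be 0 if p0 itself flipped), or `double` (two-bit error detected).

single 13

s1: b1⊕b3⊕b5⊕b7⊕b9⊕b11⊕b13⊕b15 = 1⊕0⊕1⊕1⊕0⊕0⊕1⊕1 = 1
s2: b2⊕b3⊕b6⊕b7⊕b10⊕b11⊕b14⊕b15 = 0⊕0⊕0⊕1⊕0⊕0⊕0⊕1 = 0
s4: b4⊕b5⊕b6⊕b7⊕b12⊕b13⊕b14⊕b15 = 1⊕1⊕0⊕1⊕0⊕1⊕0⊕1 = 1
s8: b8⊕b9⊕b10⊕b11⊕b12⊕b13⊕b14⊕b15 = 1⊕0⊕0⊕0⊕0⊕1⊕0⊕1 = 1
Syndrome (s8...s1) = 1101 → position 13.
Overall parity (XOR of all 16 bits, including p0): 0⊕1⊕0⊕0⊕1⊕1⊕0⊕1⊕1⊕0⊕0⊕0⊕0⊕1⊕0⊕1 = 1
Overall=1, syndrome position=13 → single-bit error at position 13.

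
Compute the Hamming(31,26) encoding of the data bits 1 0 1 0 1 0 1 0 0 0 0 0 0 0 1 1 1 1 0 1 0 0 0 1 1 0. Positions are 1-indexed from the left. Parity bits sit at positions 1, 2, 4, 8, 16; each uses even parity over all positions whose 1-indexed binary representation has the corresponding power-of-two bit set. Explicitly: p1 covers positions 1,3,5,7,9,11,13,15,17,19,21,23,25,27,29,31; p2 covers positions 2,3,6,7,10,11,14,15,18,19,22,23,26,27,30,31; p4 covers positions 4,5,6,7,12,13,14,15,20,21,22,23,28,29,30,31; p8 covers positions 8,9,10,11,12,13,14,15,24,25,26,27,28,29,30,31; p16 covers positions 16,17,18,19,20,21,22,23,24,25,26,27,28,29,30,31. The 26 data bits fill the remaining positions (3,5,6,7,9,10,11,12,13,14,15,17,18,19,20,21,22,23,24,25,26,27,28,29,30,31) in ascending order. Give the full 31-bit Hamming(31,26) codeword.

Place data bits at non-power-of-two positions: b3=1, b5=0, b6=1, b7=0, b9=1, b10=0, b11=1, b12=0, b13=0, b14=0, b15=0, b17=0, b18=0, b19=0, b20=1, b21=1, b22=1, b23=1, b24=0, b25=1, b26=0, b27=0, b28=0, b29=1, b30=1, b31=0.
p1 = XOR of data positions {3,5,7,9,11,13,15,17,19,21,23,25,27,29,31} = 1⊕0⊕0⊕1⊕1⊕0⊕0⊕0⊕0⊕1⊕1⊕1⊕0⊕1⊕0 = 1
p2 = XOR of data positions {3,6,7,10,11,14,15,18,19,22,23,26,27,30,31} = 1⊕1⊕0⊕0⊕1⊕0⊕0⊕0⊕0⊕1⊕1⊕0⊕0⊕1⊕0 = 0
p4 = XOR of data positions {5,6,7,12,13,14,15,20,21,22,23,28,29,30,31} = 0⊕1⊕0⊕0⊕0⊕0⊕0⊕1⊕1⊕1⊕1⊕0⊕1⊕1⊕0 = 1
p8 = XOR of data positions {9,10,11,12,13,14,15,24,25,26,27,28,29,30,31} = 1⊕0⊕1⊕0⊕0⊕0⊕0⊕0⊕1⊕0⊕0⊕0⊕1⊕1⊕0 = 1
p16 = XOR of data positions {17,18,19,20,21,22,23,24,25,26,27,28,29,30,31} = 0⊕0⊕0⊕1⊕1⊕1⊕1⊕0⊕1⊕0⊕0⊕0⊕1⊕1⊕0 = 1
Codeword b1..b31 = 1011010110100001000111101000110

1011010110100001000111101000110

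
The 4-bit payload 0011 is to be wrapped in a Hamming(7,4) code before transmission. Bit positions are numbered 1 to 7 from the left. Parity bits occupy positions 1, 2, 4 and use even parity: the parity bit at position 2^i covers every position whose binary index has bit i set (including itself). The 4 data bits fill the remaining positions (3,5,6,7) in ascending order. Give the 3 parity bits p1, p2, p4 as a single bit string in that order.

Place data bits at non-power-of-two positions: b3=0, b5=0, b6=1, b7=1.
p1 = XOR of data positions {3,5,7} = 0⊕0⊕1 = 1
p2 = XOR of data positions {3,6,7} = 0⊕1⊕1 = 0
p4 = XOR of data positions {5,6,7} = 0⊕1⊕1 = 0
Parity bits p1,p2,p4 = 100

100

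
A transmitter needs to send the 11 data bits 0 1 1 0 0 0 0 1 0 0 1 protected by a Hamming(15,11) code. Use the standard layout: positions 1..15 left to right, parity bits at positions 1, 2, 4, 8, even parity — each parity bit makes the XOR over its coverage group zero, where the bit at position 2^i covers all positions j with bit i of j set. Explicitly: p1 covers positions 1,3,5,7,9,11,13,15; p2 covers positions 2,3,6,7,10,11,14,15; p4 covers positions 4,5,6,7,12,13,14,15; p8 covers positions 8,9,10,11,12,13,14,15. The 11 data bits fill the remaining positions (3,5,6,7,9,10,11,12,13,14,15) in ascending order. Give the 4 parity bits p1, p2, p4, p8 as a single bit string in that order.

0000

Place data bits at non-power-of-two positions: b3=0, b5=1, b6=1, b7=0, b9=0, b10=0, b11=0, b12=1, b13=0, b14=0, b15=1.
p1 = XOR of data positions {3,5,7,9,11,13,15} = 0⊕1⊕0⊕0⊕0⊕0⊕1 = 0
p2 = XOR of data positions {3,6,7,10,11,14,15} = 0⊕1⊕0⊕0⊕0⊕0⊕1 = 0
p4 = XOR of data positions {5,6,7,12,13,14,15} = 1⊕1⊕0⊕1⊕0⊕0⊕1 = 0
p8 = XOR of data positions {9,10,11,12,13,14,15} = 0⊕0⊕0⊕1⊕0⊕0⊕1 = 0
Parity bits p1,p2,p4,p8 = 0000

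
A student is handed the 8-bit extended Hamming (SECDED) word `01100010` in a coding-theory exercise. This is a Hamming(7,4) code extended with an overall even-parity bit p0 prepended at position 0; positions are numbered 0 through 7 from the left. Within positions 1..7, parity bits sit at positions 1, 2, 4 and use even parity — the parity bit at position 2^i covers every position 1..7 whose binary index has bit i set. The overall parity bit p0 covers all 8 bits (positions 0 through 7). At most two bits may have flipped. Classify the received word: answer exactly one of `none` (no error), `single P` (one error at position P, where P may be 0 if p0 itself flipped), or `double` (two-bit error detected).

s1: b1⊕b3⊕b5⊕b7 = 1⊕0⊕0⊕0 = 1
s2: b2⊕b3⊕b6⊕b7 = 1⊕0⊕1⊕0 = 0
s4: b4⊕b5⊕b6⊕b7 = 0⊕0⊕1⊕0 = 1
Syndrome (s4...s1) = 101 → position 5.
Overall parity (XOR of all 8 bits, including p0): 0⊕1⊕1⊕0⊕0⊕0⊕1⊕0 = 1
Overall=1, syndrome position=5 → single-bit error at position 5.

single 5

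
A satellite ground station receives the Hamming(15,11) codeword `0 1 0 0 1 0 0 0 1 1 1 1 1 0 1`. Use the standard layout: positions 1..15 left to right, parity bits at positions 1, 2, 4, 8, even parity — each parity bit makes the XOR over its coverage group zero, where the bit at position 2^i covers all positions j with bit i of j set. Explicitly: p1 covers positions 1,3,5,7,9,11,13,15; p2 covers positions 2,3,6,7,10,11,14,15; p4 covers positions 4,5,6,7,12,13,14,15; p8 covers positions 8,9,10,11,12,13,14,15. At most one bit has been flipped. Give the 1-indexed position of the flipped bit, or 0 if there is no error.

1

s1: b1⊕b3⊕b5⊕b7⊕b9⊕b11⊕b13⊕b15 = 0⊕0⊕1⊕0⊕1⊕1⊕1⊕1 = 1
s2: b2⊕b3⊕b6⊕b7⊕b10⊕b11⊕b14⊕b15 = 1⊕0⊕0⊕0⊕1⊕1⊕0⊕1 = 0
s4: b4⊕b5⊕b6⊕b7⊕b12⊕b13⊕b14⊕b15 = 0⊕1⊕0⊕0⊕1⊕1⊕0⊕1 = 0
s8: b8⊕b9⊕b10⊕b11⊕b12⊕b13⊕b14⊕b15 = 0⊕1⊕1⊕1⊕1⊕1⊕0⊕1 = 0
Syndrome (s8...s1) = 0001 → position 1.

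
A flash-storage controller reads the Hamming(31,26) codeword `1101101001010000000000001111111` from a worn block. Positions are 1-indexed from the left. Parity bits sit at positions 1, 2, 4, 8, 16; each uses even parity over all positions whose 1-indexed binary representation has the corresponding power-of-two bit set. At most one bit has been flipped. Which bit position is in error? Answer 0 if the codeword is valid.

27

s1: b1⊕b3⊕b5⊕b7⊕b9⊕b11⊕b13⊕b15⊕b17⊕b19⊕b21⊕b23⊕b25⊕b27⊕b29⊕b31 = 1⊕0⊕1⊕1⊕0⊕0⊕0⊕0⊕0⊕0⊕0⊕0⊕1⊕1⊕1⊕1 = 1
s2: b2⊕b3⊕b6⊕b7⊕b10⊕b11⊕b14⊕b15⊕b18⊕b19⊕b22⊕b23⊕b26⊕b27⊕b30⊕b31 = 1⊕0⊕0⊕1⊕1⊕0⊕0⊕0⊕0⊕0⊕0⊕0⊕1⊕1⊕1⊕1 = 1
s4: b4⊕b5⊕b6⊕b7⊕b12⊕b13⊕b14⊕b15⊕b20⊕b21⊕b22⊕b23⊕b28⊕b29⊕b30⊕b31 = 1⊕1⊕0⊕1⊕1⊕0⊕0⊕0⊕0⊕0⊕0⊕0⊕1⊕1⊕1⊕1 = 0
s8: b8⊕b9⊕b10⊕b11⊕b12⊕b13⊕b14⊕b15⊕b24⊕b25⊕b26⊕b27⊕b28⊕b29⊕b30⊕b31 = 0⊕0⊕1⊕0⊕1⊕0⊕0⊕0⊕0⊕1⊕1⊕1⊕1⊕1⊕1⊕1 = 1
s16: b16⊕b17⊕b18⊕b19⊕b20⊕b21⊕b22⊕b23⊕b24⊕b25⊕b26⊕b27⊕b28⊕b29⊕b30⊕b31 = 0⊕0⊕0⊕0⊕0⊕0⊕0⊕0⊕0⊕1⊕1⊕1⊕1⊕1⊕1⊕1 = 1
Syndrome (s16...s1) = 11011 → position 27.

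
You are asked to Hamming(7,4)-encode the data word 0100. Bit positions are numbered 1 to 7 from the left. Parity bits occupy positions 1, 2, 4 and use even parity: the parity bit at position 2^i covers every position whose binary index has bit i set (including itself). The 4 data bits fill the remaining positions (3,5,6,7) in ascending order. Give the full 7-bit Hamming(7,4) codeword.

Place data bits at non-power-of-two positions: b3=0, b5=1, b6=0, b7=0.
p1 = XOR of data positions {3,5,7} = 0⊕1⊕0 = 1
p2 = XOR of data positions {3,6,7} = 0⊕0⊕0 = 0
p4 = XOR of data positions {5,6,7} = 1⊕0⊕0 = 1
Codeword b1..b7 = 1001100

1001100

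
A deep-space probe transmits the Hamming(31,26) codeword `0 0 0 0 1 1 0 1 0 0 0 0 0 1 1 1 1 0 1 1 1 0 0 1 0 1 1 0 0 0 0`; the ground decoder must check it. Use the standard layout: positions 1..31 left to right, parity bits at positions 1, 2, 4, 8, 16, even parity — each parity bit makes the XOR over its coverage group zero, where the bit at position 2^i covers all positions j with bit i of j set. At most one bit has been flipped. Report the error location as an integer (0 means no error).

0

s1: b1⊕b3⊕b5⊕b7⊕b9⊕b11⊕b13⊕b15⊕b17⊕b19⊕b21⊕b23⊕b25⊕b27⊕b29⊕b31 = 0⊕0⊕1⊕0⊕0⊕0⊕0⊕1⊕1⊕1⊕1⊕0⊕0⊕1⊕0⊕0 = 0
s2: b2⊕b3⊕b6⊕b7⊕b10⊕b11⊕b14⊕b15⊕b18⊕b19⊕b22⊕b23⊕b26⊕b27⊕b30⊕b31 = 0⊕0⊕1⊕0⊕0⊕0⊕1⊕1⊕0⊕1⊕0⊕0⊕1⊕1⊕0⊕0 = 0
s4: b4⊕b5⊕b6⊕b7⊕b12⊕b13⊕b14⊕b15⊕b20⊕b21⊕b22⊕b23⊕b28⊕b29⊕b30⊕b31 = 0⊕1⊕1⊕0⊕0⊕0⊕1⊕1⊕1⊕1⊕0⊕0⊕0⊕0⊕0⊕0 = 0
s8: b8⊕b9⊕b10⊕b11⊕b12⊕b13⊕b14⊕b15⊕b24⊕b25⊕b26⊕b27⊕b28⊕b29⊕b30⊕b31 = 1⊕0⊕0⊕0⊕0⊕0⊕1⊕1⊕1⊕0⊕1⊕1⊕0⊕0⊕0⊕0 = 0
s16: b16⊕b17⊕b18⊕b19⊕b20⊕b21⊕b22⊕b23⊕b24⊕b25⊕b26⊕b27⊕b28⊕b29⊕b30⊕b31 = 1⊕1⊕0⊕1⊕1⊕1⊕0⊕0⊕1⊕0⊕1⊕1⊕0⊕0⊕0⊕0 = 0
Syndrome (s16...s1) = 00000 → position 0 (no error).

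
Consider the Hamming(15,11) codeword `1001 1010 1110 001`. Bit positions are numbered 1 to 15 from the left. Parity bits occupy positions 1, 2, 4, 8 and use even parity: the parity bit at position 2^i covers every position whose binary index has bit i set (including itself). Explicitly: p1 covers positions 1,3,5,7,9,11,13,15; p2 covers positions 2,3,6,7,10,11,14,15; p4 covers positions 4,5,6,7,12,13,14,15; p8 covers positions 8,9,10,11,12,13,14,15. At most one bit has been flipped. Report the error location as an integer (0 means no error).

0

s1: b1⊕b3⊕b5⊕b7⊕b9⊕b11⊕b13⊕b15 = 1⊕0⊕1⊕1⊕1⊕1⊕0⊕1 = 0
s2: b2⊕b3⊕b6⊕b7⊕b10⊕b11⊕b14⊕b15 = 0⊕0⊕0⊕1⊕1⊕1⊕0⊕1 = 0
s4: b4⊕b5⊕b6⊕b7⊕b12⊕b13⊕b14⊕b15 = 1⊕1⊕0⊕1⊕0⊕0⊕0⊕1 = 0
s8: b8⊕b9⊕b10⊕b11⊕b12⊕b13⊕b14⊕b15 = 0⊕1⊕1⊕1⊕0⊕0⊕0⊕1 = 0
Syndrome (s8...s1) = 0000 → position 0 (no error).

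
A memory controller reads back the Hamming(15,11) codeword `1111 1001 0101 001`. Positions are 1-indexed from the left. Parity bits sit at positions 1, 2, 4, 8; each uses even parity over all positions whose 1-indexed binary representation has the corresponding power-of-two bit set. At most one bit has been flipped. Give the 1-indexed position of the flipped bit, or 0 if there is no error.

0

s1: b1⊕b3⊕b5⊕b7⊕b9⊕b11⊕b13⊕b15 = 1⊕1⊕1⊕0⊕0⊕0⊕0⊕1 = 0
s2: b2⊕b3⊕b6⊕b7⊕b10⊕b11⊕b14⊕b15 = 1⊕1⊕0⊕0⊕1⊕0⊕0⊕1 = 0
s4: b4⊕b5⊕b6⊕b7⊕b12⊕b13⊕b14⊕b15 = 1⊕1⊕0⊕0⊕1⊕0⊕0⊕1 = 0
s8: b8⊕b9⊕b10⊕b11⊕b12⊕b13⊕b14⊕b15 = 1⊕0⊕1⊕0⊕1⊕0⊕0⊕1 = 0
Syndrome (s8...s1) = 0000 → position 0 (no error).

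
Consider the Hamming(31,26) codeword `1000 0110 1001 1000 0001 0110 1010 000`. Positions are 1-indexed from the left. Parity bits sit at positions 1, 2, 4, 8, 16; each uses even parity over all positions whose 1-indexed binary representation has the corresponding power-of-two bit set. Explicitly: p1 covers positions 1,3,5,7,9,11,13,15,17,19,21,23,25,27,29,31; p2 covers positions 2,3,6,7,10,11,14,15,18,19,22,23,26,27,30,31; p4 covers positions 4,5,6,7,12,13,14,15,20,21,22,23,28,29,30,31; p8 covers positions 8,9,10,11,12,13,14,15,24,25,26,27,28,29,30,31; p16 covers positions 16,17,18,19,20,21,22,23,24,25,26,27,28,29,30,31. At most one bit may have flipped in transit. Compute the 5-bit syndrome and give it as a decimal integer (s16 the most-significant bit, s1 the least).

s1: b1⊕b3⊕b5⊕b7⊕b9⊕b11⊕b13⊕b15⊕b17⊕b19⊕b21⊕b23⊕b25⊕b27⊕b29⊕b31 = 1⊕0⊕0⊕1⊕1⊕0⊕1⊕0⊕0⊕0⊕0⊕1⊕1⊕1⊕0⊕0 = 1
s2: b2⊕b3⊕b6⊕b7⊕b10⊕b11⊕b14⊕b15⊕b18⊕b19⊕b22⊕b23⊕b26⊕b27⊕b30⊕b31 = 0⊕0⊕1⊕1⊕0⊕0⊕0⊕0⊕0⊕0⊕1⊕1⊕0⊕1⊕0⊕0 = 1
s4: b4⊕b5⊕b6⊕b7⊕b12⊕b13⊕b14⊕b15⊕b20⊕b21⊕b22⊕b23⊕b28⊕b29⊕b30⊕b31 = 0⊕0⊕1⊕1⊕1⊕1⊕0⊕0⊕1⊕0⊕1⊕1⊕0⊕0⊕0⊕0 = 1
s8: b8⊕b9⊕b10⊕b11⊕b12⊕b13⊕b14⊕b15⊕b24⊕b25⊕b26⊕b27⊕b28⊕b29⊕b30⊕b31 = 0⊕1⊕0⊕0⊕1⊕1⊕0⊕0⊕0⊕1⊕0⊕1⊕0⊕0⊕0⊕0 = 1
s16: b16⊕b17⊕b18⊕b19⊕b20⊕b21⊕b22⊕b23⊕b24⊕b25⊕b26⊕b27⊕b28⊕b29⊕b30⊕b31 = 0⊕0⊕0⊕0⊕1⊕0⊕1⊕1⊕0⊕1⊕0⊕1⊕0⊕0⊕0⊕0 = 1
Syndrome (s16...s1) = 11111 → position 31.

31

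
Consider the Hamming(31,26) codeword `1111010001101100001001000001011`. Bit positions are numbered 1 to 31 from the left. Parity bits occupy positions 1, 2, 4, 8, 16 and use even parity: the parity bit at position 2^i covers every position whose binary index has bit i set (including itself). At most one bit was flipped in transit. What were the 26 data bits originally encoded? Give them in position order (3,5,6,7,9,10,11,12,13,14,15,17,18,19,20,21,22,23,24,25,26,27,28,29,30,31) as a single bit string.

10100110110001001010001011

s1: b1⊕b3⊕b5⊕b7⊕b9⊕b11⊕b13⊕b15⊕b17⊕b19⊕b21⊕b23⊕b25⊕b27⊕b29⊕b31 = 1⊕1⊕0⊕0⊕0⊕1⊕1⊕0⊕0⊕1⊕0⊕0⊕0⊕0⊕0⊕1 = 0
s2: b2⊕b3⊕b6⊕b7⊕b10⊕b11⊕b14⊕b15⊕b18⊕b19⊕b22⊕b23⊕b26⊕b27⊕b30⊕b31 = 1⊕1⊕1⊕0⊕1⊕1⊕1⊕0⊕0⊕1⊕1⊕0⊕0⊕0⊕1⊕1 = 0
s4: b4⊕b5⊕b6⊕b7⊕b12⊕b13⊕b14⊕b15⊕b20⊕b21⊕b22⊕b23⊕b28⊕b29⊕b30⊕b31 = 1⊕0⊕1⊕0⊕0⊕1⊕1⊕0⊕0⊕0⊕1⊕0⊕1⊕0⊕1⊕1 = 0
s8: b8⊕b9⊕b10⊕b11⊕b12⊕b13⊕b14⊕b15⊕b24⊕b25⊕b26⊕b27⊕b28⊕b29⊕b30⊕b31 = 0⊕0⊕1⊕1⊕0⊕1⊕1⊕0⊕0⊕0⊕0⊕0⊕1⊕0⊕1⊕1 = 1
s16: b16⊕b17⊕b18⊕b19⊕b20⊕b21⊕b22⊕b23⊕b24⊕b25⊕b26⊕b27⊕b28⊕b29⊕b30⊕b31 = 0⊕0⊕0⊕1⊕0⊕0⊕1⊕0⊕0⊕0⊕0⊕0⊕1⊕0⊕1⊕1 = 1
Syndrome (s16...s1) = 11000 → position 24.
Flip bit 24: corrected codeword = 1111010001101100001001010001011
Data bits at positions 3,5,6,7,9,10,11,12,13,14,15,17,18,19,20,21,22,23,24,25,26,27,28,29,30,31: 10100110110001001010001011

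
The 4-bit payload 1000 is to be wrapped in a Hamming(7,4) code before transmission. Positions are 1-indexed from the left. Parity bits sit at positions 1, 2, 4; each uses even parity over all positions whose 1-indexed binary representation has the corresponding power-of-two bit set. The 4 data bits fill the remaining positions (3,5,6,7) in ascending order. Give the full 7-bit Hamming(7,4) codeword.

1110000

Place data bits at non-power-of-two positions: b3=1, b5=0, b6=0, b7=0.
p1 = XOR of data positions {3,5,7} = 1⊕0⊕0 = 1
p2 = XOR of data positions {3,6,7} = 1⊕0⊕0 = 1
p4 = XOR of data positions {5,6,7} = 0⊕0⊕0 = 0
Codeword b1..b7 = 1110000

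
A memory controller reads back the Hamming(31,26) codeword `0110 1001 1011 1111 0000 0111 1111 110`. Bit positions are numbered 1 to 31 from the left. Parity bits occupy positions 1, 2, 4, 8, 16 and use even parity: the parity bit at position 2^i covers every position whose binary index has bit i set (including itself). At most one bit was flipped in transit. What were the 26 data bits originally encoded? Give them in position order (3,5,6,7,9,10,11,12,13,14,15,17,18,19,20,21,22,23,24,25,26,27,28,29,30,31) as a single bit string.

11001011111000001111111110

s1: b1⊕b3⊕b5⊕b7⊕b9⊕b11⊕b13⊕b15⊕b17⊕b19⊕b21⊕b23⊕b25⊕b27⊕b29⊕b31 = 0⊕1⊕1⊕0⊕1⊕1⊕1⊕1⊕0⊕0⊕0⊕1⊕1⊕1⊕1⊕0 = 0
s2: b2⊕b3⊕b6⊕b7⊕b10⊕b11⊕b14⊕b15⊕b18⊕b19⊕b22⊕b23⊕b26⊕b27⊕b30⊕b31 = 1⊕1⊕0⊕0⊕0⊕1⊕1⊕1⊕0⊕0⊕1⊕1⊕1⊕1⊕1⊕0 = 0
s4: b4⊕b5⊕b6⊕b7⊕b12⊕b13⊕b14⊕b15⊕b20⊕b21⊕b22⊕b23⊕b28⊕b29⊕b30⊕b31 = 0⊕1⊕0⊕0⊕1⊕1⊕1⊕1⊕0⊕0⊕1⊕1⊕1⊕1⊕1⊕0 = 0
s8: b8⊕b9⊕b10⊕b11⊕b12⊕b13⊕b14⊕b15⊕b24⊕b25⊕b26⊕b27⊕b28⊕b29⊕b30⊕b31 = 1⊕1⊕0⊕1⊕1⊕1⊕1⊕1⊕1⊕1⊕1⊕1⊕1⊕1⊕1⊕0 = 0
s16: b16⊕b17⊕b18⊕b19⊕b20⊕b21⊕b22⊕b23⊕b24⊕b25⊕b26⊕b27⊕b28⊕b29⊕b30⊕b31 = 1⊕0⊕0⊕0⊕0⊕0⊕1⊕1⊕1⊕1⊕1⊕1⊕1⊕1⊕1⊕0 = 0
Syndrome (s16...s1) = 00000 → position 0 (no error).
No correction needed.
Data bits at positions 3,5,6,7,9,10,11,12,13,14,15,17,18,19,20,21,22,23,24,25,26,27,28,29,30,31: 11001011111000001111111110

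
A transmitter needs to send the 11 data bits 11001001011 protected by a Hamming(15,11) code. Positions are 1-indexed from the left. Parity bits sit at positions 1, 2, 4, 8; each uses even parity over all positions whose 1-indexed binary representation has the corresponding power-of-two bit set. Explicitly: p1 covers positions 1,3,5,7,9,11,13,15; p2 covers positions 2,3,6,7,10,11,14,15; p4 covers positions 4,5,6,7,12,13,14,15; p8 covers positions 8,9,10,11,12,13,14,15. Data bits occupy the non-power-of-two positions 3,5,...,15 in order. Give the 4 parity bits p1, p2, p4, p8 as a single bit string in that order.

0100

Place data bits at non-power-of-two positions: b3=1, b5=1, b6=0, b7=0, b9=1, b10=0, b11=0, b12=1, b13=0, b14=1, b15=1.
p1 = XOR of data positions {3,5,7,9,11,13,15} = 1⊕1⊕0⊕1⊕0⊕0⊕1 = 0
p2 = XOR of data positions {3,6,7,10,11,14,15} = 1⊕0⊕0⊕0⊕0⊕1⊕1 = 1
p4 = XOR of data positions {5,6,7,12,13,14,15} = 1⊕0⊕0⊕1⊕0⊕1⊕1 = 0
p8 = XOR of data positions {9,10,11,12,13,14,15} = 1⊕0⊕0⊕1⊕0⊕1⊕1 = 0
Parity bits p1,p2,p4,p8 = 0100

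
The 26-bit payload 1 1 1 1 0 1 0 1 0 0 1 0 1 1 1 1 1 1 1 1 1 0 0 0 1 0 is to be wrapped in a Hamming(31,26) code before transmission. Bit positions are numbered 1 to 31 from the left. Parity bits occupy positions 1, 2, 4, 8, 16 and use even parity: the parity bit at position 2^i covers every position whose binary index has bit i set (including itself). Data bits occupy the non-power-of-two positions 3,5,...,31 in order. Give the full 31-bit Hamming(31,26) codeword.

0110111101010010011111111100010

Place data bits at non-power-of-two positions: b3=1, b5=1, b6=1, b7=1, b9=0, b10=1, b11=0, b12=1, b13=0, b14=0, b15=1, b17=0, b18=1, b19=1, b20=1, b21=1, b22=1, b23=1, b24=1, b25=1, b26=1, b27=0, b28=0, b29=0, b30=1, b31=0.
p1 = XOR of data positions {3,5,7,9,11,13,15,17,19,21,23,25,27,29,31} = 1⊕1⊕1⊕0⊕0⊕0⊕1⊕0⊕1⊕1⊕1⊕1⊕0⊕0⊕0 = 0
p2 = XOR of data positions {3,6,7,10,11,14,15,18,19,22,23,26,27,30,31} = 1⊕1⊕1⊕1⊕0⊕0⊕1⊕1⊕1⊕1⊕1⊕1⊕0⊕1⊕0 = 1
p4 = XOR of data positions {5,6,7,12,13,14,15,20,21,22,23,28,29,30,31} = 1⊕1⊕1⊕1⊕0⊕0⊕1⊕1⊕1⊕1⊕1⊕0⊕0⊕1⊕0 = 0
p8 = XOR of data positions {9,10,11,12,13,14,15,24,25,26,27,28,29,30,31} = 0⊕1⊕0⊕1⊕0⊕0⊕1⊕1⊕1⊕1⊕0⊕0⊕0⊕1⊕0 = 1
p16 = XOR of data positions {17,18,19,20,21,22,23,24,25,26,27,28,29,30,31} = 0⊕1⊕1⊕1⊕1⊕1⊕1⊕1⊕1⊕1⊕0⊕0⊕0⊕1⊕0 = 0
Codeword b1..b31 = 0110111101010010011111111100010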